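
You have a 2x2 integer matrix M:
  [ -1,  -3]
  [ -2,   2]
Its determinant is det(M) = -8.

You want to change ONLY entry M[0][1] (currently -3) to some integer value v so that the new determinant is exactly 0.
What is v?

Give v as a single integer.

Answer: 1

Derivation:
det is linear in entry M[0][1]: det = old_det + (v - -3) * C_01
Cofactor C_01 = 2
Want det = 0: -8 + (v - -3) * 2 = 0
  (v - -3) = 8 / 2 = 4
  v = -3 + (4) = 1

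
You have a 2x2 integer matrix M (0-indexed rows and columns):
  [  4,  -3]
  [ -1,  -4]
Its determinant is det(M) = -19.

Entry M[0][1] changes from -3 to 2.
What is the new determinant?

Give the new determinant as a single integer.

det is linear in row 0: changing M[0][1] by delta changes det by delta * cofactor(0,1).
Cofactor C_01 = (-1)^(0+1) * minor(0,1) = 1
Entry delta = 2 - -3 = 5
Det delta = 5 * 1 = 5
New det = -19 + 5 = -14

Answer: -14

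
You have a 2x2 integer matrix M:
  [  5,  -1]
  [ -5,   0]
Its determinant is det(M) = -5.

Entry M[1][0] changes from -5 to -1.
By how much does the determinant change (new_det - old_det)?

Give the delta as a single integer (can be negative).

Answer: 4

Derivation:
Cofactor C_10 = 1
Entry delta = -1 - -5 = 4
Det delta = entry_delta * cofactor = 4 * 1 = 4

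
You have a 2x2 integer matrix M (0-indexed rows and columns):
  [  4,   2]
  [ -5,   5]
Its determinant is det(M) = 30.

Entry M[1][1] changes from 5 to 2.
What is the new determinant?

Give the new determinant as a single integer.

Answer: 18

Derivation:
det is linear in row 1: changing M[1][1] by delta changes det by delta * cofactor(1,1).
Cofactor C_11 = (-1)^(1+1) * minor(1,1) = 4
Entry delta = 2 - 5 = -3
Det delta = -3 * 4 = -12
New det = 30 + -12 = 18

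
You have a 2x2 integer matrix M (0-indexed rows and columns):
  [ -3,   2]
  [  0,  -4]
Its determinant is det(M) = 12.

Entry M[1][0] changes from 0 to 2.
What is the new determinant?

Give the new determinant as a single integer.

det is linear in row 1: changing M[1][0] by delta changes det by delta * cofactor(1,0).
Cofactor C_10 = (-1)^(1+0) * minor(1,0) = -2
Entry delta = 2 - 0 = 2
Det delta = 2 * -2 = -4
New det = 12 + -4 = 8

Answer: 8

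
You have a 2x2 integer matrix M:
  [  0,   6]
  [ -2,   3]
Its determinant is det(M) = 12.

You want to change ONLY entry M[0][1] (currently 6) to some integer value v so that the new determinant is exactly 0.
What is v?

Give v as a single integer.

Answer: 0

Derivation:
det is linear in entry M[0][1]: det = old_det + (v - 6) * C_01
Cofactor C_01 = 2
Want det = 0: 12 + (v - 6) * 2 = 0
  (v - 6) = -12 / 2 = -6
  v = 6 + (-6) = 0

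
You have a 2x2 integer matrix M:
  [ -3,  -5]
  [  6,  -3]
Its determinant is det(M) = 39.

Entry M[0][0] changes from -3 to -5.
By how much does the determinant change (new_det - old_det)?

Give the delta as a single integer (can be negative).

Cofactor C_00 = -3
Entry delta = -5 - -3 = -2
Det delta = entry_delta * cofactor = -2 * -3 = 6

Answer: 6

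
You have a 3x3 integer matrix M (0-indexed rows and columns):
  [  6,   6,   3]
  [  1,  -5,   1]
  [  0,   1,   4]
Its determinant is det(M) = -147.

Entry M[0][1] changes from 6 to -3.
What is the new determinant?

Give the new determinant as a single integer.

Answer: -111

Derivation:
det is linear in row 0: changing M[0][1] by delta changes det by delta * cofactor(0,1).
Cofactor C_01 = (-1)^(0+1) * minor(0,1) = -4
Entry delta = -3 - 6 = -9
Det delta = -9 * -4 = 36
New det = -147 + 36 = -111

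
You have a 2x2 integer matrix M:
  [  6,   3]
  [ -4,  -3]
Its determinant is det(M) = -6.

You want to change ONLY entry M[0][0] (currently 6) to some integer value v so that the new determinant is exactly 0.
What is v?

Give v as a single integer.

det is linear in entry M[0][0]: det = old_det + (v - 6) * C_00
Cofactor C_00 = -3
Want det = 0: -6 + (v - 6) * -3 = 0
  (v - 6) = 6 / -3 = -2
  v = 6 + (-2) = 4

Answer: 4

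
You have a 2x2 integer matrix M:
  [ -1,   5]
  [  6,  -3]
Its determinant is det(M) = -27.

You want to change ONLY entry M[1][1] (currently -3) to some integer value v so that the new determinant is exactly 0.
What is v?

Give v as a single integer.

det is linear in entry M[1][1]: det = old_det + (v - -3) * C_11
Cofactor C_11 = -1
Want det = 0: -27 + (v - -3) * -1 = 0
  (v - -3) = 27 / -1 = -27
  v = -3 + (-27) = -30

Answer: -30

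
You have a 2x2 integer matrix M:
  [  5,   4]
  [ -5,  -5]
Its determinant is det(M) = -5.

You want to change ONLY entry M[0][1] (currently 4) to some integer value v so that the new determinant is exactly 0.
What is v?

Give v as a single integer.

det is linear in entry M[0][1]: det = old_det + (v - 4) * C_01
Cofactor C_01 = 5
Want det = 0: -5 + (v - 4) * 5 = 0
  (v - 4) = 5 / 5 = 1
  v = 4 + (1) = 5

Answer: 5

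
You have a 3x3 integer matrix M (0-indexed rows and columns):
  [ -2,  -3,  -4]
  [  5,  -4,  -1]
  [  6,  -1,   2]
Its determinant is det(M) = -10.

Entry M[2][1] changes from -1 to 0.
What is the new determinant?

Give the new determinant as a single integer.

det is linear in row 2: changing M[2][1] by delta changes det by delta * cofactor(2,1).
Cofactor C_21 = (-1)^(2+1) * minor(2,1) = -22
Entry delta = 0 - -1 = 1
Det delta = 1 * -22 = -22
New det = -10 + -22 = -32

Answer: -32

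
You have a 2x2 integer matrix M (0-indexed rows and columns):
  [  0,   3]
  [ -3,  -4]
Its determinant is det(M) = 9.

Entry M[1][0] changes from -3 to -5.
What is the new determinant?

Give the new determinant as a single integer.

Answer: 15

Derivation:
det is linear in row 1: changing M[1][0] by delta changes det by delta * cofactor(1,0).
Cofactor C_10 = (-1)^(1+0) * minor(1,0) = -3
Entry delta = -5 - -3 = -2
Det delta = -2 * -3 = 6
New det = 9 + 6 = 15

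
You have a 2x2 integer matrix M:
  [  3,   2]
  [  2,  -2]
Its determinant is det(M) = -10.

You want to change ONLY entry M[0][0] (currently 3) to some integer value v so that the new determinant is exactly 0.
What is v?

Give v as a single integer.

Answer: -2

Derivation:
det is linear in entry M[0][0]: det = old_det + (v - 3) * C_00
Cofactor C_00 = -2
Want det = 0: -10 + (v - 3) * -2 = 0
  (v - 3) = 10 / -2 = -5
  v = 3 + (-5) = -2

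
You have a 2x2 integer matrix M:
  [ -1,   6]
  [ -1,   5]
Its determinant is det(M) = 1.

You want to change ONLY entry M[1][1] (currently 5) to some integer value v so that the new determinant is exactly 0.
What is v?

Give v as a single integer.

det is linear in entry M[1][1]: det = old_det + (v - 5) * C_11
Cofactor C_11 = -1
Want det = 0: 1 + (v - 5) * -1 = 0
  (v - 5) = -1 / -1 = 1
  v = 5 + (1) = 6

Answer: 6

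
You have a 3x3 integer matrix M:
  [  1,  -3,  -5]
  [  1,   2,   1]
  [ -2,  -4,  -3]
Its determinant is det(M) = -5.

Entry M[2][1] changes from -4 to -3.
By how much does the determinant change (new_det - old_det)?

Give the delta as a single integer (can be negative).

Cofactor C_21 = -6
Entry delta = -3 - -4 = 1
Det delta = entry_delta * cofactor = 1 * -6 = -6

Answer: -6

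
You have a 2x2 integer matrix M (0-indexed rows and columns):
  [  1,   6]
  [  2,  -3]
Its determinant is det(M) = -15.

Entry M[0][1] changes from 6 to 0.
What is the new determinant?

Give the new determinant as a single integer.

Answer: -3

Derivation:
det is linear in row 0: changing M[0][1] by delta changes det by delta * cofactor(0,1).
Cofactor C_01 = (-1)^(0+1) * minor(0,1) = -2
Entry delta = 0 - 6 = -6
Det delta = -6 * -2 = 12
New det = -15 + 12 = -3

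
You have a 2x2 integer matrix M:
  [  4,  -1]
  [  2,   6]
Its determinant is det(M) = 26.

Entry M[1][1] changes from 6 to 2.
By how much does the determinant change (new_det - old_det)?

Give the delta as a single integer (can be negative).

Answer: -16

Derivation:
Cofactor C_11 = 4
Entry delta = 2 - 6 = -4
Det delta = entry_delta * cofactor = -4 * 4 = -16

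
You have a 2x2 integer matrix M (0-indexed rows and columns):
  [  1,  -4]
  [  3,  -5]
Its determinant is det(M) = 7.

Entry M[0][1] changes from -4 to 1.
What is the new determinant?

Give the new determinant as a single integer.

Answer: -8

Derivation:
det is linear in row 0: changing M[0][1] by delta changes det by delta * cofactor(0,1).
Cofactor C_01 = (-1)^(0+1) * minor(0,1) = -3
Entry delta = 1 - -4 = 5
Det delta = 5 * -3 = -15
New det = 7 + -15 = -8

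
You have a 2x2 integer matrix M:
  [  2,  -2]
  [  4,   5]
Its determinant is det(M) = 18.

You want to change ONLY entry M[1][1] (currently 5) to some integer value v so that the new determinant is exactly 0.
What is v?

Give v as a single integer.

Answer: -4

Derivation:
det is linear in entry M[1][1]: det = old_det + (v - 5) * C_11
Cofactor C_11 = 2
Want det = 0: 18 + (v - 5) * 2 = 0
  (v - 5) = -18 / 2 = -9
  v = 5 + (-9) = -4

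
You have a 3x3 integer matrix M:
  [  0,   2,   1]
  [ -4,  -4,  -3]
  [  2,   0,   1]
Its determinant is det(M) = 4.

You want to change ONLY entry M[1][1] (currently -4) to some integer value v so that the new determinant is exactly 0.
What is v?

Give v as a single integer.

det is linear in entry M[1][1]: det = old_det + (v - -4) * C_11
Cofactor C_11 = -2
Want det = 0: 4 + (v - -4) * -2 = 0
  (v - -4) = -4 / -2 = 2
  v = -4 + (2) = -2

Answer: -2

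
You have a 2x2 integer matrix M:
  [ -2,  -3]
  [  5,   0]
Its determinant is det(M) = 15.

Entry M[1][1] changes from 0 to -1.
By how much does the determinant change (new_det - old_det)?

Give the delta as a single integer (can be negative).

Cofactor C_11 = -2
Entry delta = -1 - 0 = -1
Det delta = entry_delta * cofactor = -1 * -2 = 2

Answer: 2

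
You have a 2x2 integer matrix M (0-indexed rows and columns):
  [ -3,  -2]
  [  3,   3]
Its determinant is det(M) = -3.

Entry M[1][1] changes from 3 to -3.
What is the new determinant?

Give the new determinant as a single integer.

Answer: 15

Derivation:
det is linear in row 1: changing M[1][1] by delta changes det by delta * cofactor(1,1).
Cofactor C_11 = (-1)^(1+1) * minor(1,1) = -3
Entry delta = -3 - 3 = -6
Det delta = -6 * -3 = 18
New det = -3 + 18 = 15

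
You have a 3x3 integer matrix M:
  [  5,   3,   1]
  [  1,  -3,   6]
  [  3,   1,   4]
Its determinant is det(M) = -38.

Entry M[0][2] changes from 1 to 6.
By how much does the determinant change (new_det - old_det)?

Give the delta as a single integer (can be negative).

Cofactor C_02 = 10
Entry delta = 6 - 1 = 5
Det delta = entry_delta * cofactor = 5 * 10 = 50

Answer: 50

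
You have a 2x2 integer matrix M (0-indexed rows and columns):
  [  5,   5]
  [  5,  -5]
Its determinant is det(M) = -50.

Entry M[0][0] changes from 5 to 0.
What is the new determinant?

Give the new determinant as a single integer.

det is linear in row 0: changing M[0][0] by delta changes det by delta * cofactor(0,0).
Cofactor C_00 = (-1)^(0+0) * minor(0,0) = -5
Entry delta = 0 - 5 = -5
Det delta = -5 * -5 = 25
New det = -50 + 25 = -25

Answer: -25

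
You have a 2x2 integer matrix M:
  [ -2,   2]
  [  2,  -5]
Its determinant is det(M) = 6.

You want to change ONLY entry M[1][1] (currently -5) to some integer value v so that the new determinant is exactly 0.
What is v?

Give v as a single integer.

Answer: -2

Derivation:
det is linear in entry M[1][1]: det = old_det + (v - -5) * C_11
Cofactor C_11 = -2
Want det = 0: 6 + (v - -5) * -2 = 0
  (v - -5) = -6 / -2 = 3
  v = -5 + (3) = -2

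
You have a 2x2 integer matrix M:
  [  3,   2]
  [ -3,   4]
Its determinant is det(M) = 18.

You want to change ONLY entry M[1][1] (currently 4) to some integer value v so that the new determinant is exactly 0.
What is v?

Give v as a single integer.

det is linear in entry M[1][1]: det = old_det + (v - 4) * C_11
Cofactor C_11 = 3
Want det = 0: 18 + (v - 4) * 3 = 0
  (v - 4) = -18 / 3 = -6
  v = 4 + (-6) = -2

Answer: -2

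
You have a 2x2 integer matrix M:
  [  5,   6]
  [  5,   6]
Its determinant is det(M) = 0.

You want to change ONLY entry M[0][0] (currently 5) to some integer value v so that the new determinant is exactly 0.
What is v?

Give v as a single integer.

Answer: 5

Derivation:
det is linear in entry M[0][0]: det = old_det + (v - 5) * C_00
Cofactor C_00 = 6
Want det = 0: 0 + (v - 5) * 6 = 0
  (v - 5) = 0 / 6 = 0
  v = 5 + (0) = 5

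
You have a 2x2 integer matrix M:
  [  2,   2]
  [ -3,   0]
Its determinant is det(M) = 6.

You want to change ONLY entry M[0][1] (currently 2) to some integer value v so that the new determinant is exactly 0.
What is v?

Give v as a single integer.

Answer: 0

Derivation:
det is linear in entry M[0][1]: det = old_det + (v - 2) * C_01
Cofactor C_01 = 3
Want det = 0: 6 + (v - 2) * 3 = 0
  (v - 2) = -6 / 3 = -2
  v = 2 + (-2) = 0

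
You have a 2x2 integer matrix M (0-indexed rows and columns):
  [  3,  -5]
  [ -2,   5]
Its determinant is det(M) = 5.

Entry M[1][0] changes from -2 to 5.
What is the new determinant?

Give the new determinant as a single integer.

det is linear in row 1: changing M[1][0] by delta changes det by delta * cofactor(1,0).
Cofactor C_10 = (-1)^(1+0) * minor(1,0) = 5
Entry delta = 5 - -2 = 7
Det delta = 7 * 5 = 35
New det = 5 + 35 = 40

Answer: 40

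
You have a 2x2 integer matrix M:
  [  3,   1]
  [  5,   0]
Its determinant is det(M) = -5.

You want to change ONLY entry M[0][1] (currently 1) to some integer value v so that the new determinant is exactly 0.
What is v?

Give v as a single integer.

det is linear in entry M[0][1]: det = old_det + (v - 1) * C_01
Cofactor C_01 = -5
Want det = 0: -5 + (v - 1) * -5 = 0
  (v - 1) = 5 / -5 = -1
  v = 1 + (-1) = 0

Answer: 0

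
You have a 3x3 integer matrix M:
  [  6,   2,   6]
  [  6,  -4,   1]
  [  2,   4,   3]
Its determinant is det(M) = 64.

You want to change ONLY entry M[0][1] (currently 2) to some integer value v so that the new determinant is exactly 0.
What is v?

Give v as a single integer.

Answer: 6

Derivation:
det is linear in entry M[0][1]: det = old_det + (v - 2) * C_01
Cofactor C_01 = -16
Want det = 0: 64 + (v - 2) * -16 = 0
  (v - 2) = -64 / -16 = 4
  v = 2 + (4) = 6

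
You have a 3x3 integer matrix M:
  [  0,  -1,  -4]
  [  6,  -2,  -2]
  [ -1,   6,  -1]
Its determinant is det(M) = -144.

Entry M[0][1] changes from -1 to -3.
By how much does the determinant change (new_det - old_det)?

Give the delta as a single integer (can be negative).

Cofactor C_01 = 8
Entry delta = -3 - -1 = -2
Det delta = entry_delta * cofactor = -2 * 8 = -16

Answer: -16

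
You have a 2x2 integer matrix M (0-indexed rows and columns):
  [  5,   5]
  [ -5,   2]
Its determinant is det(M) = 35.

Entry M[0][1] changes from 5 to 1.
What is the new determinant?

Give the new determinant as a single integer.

det is linear in row 0: changing M[0][1] by delta changes det by delta * cofactor(0,1).
Cofactor C_01 = (-1)^(0+1) * minor(0,1) = 5
Entry delta = 1 - 5 = -4
Det delta = -4 * 5 = -20
New det = 35 + -20 = 15

Answer: 15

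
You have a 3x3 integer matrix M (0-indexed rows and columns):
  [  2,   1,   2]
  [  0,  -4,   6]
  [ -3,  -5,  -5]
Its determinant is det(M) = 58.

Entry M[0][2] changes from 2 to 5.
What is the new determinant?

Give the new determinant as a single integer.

det is linear in row 0: changing M[0][2] by delta changes det by delta * cofactor(0,2).
Cofactor C_02 = (-1)^(0+2) * minor(0,2) = -12
Entry delta = 5 - 2 = 3
Det delta = 3 * -12 = -36
New det = 58 + -36 = 22

Answer: 22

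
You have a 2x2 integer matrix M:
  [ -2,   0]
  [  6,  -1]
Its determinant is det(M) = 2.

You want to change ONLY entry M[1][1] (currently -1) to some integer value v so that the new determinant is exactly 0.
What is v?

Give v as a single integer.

Answer: 0

Derivation:
det is linear in entry M[1][1]: det = old_det + (v - -1) * C_11
Cofactor C_11 = -2
Want det = 0: 2 + (v - -1) * -2 = 0
  (v - -1) = -2 / -2 = 1
  v = -1 + (1) = 0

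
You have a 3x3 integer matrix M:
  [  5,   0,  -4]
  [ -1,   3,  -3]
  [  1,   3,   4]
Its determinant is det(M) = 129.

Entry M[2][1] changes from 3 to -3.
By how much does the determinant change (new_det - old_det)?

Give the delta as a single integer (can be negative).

Answer: -114

Derivation:
Cofactor C_21 = 19
Entry delta = -3 - 3 = -6
Det delta = entry_delta * cofactor = -6 * 19 = -114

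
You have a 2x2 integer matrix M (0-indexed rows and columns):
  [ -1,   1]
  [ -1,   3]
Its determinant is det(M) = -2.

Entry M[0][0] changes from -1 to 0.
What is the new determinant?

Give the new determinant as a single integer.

det is linear in row 0: changing M[0][0] by delta changes det by delta * cofactor(0,0).
Cofactor C_00 = (-1)^(0+0) * minor(0,0) = 3
Entry delta = 0 - -1 = 1
Det delta = 1 * 3 = 3
New det = -2 + 3 = 1

Answer: 1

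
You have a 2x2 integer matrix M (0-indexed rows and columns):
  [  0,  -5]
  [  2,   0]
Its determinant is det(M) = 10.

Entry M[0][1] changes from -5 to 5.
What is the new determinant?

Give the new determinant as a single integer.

det is linear in row 0: changing M[0][1] by delta changes det by delta * cofactor(0,1).
Cofactor C_01 = (-1)^(0+1) * minor(0,1) = -2
Entry delta = 5 - -5 = 10
Det delta = 10 * -2 = -20
New det = 10 + -20 = -10

Answer: -10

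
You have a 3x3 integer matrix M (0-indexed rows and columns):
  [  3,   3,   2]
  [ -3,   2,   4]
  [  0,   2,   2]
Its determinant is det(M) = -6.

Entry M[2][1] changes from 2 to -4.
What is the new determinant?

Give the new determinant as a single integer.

Answer: 102

Derivation:
det is linear in row 2: changing M[2][1] by delta changes det by delta * cofactor(2,1).
Cofactor C_21 = (-1)^(2+1) * minor(2,1) = -18
Entry delta = -4 - 2 = -6
Det delta = -6 * -18 = 108
New det = -6 + 108 = 102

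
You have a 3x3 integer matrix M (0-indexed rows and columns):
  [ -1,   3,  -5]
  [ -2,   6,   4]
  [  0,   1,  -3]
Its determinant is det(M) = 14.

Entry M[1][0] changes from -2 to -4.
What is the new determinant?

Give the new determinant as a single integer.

det is linear in row 1: changing M[1][0] by delta changes det by delta * cofactor(1,0).
Cofactor C_10 = (-1)^(1+0) * minor(1,0) = 4
Entry delta = -4 - -2 = -2
Det delta = -2 * 4 = -8
New det = 14 + -8 = 6

Answer: 6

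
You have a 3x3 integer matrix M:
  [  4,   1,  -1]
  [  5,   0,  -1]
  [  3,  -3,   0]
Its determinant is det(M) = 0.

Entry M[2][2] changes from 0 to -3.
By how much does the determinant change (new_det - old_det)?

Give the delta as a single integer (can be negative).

Answer: 15

Derivation:
Cofactor C_22 = -5
Entry delta = -3 - 0 = -3
Det delta = entry_delta * cofactor = -3 * -5 = 15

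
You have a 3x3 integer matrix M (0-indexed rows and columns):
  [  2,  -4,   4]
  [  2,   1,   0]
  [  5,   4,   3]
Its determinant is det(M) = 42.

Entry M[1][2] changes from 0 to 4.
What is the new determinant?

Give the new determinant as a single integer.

Answer: -70

Derivation:
det is linear in row 1: changing M[1][2] by delta changes det by delta * cofactor(1,2).
Cofactor C_12 = (-1)^(1+2) * minor(1,2) = -28
Entry delta = 4 - 0 = 4
Det delta = 4 * -28 = -112
New det = 42 + -112 = -70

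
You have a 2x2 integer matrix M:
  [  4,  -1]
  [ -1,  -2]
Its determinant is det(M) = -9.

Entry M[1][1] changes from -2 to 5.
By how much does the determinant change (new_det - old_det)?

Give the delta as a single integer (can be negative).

Answer: 28

Derivation:
Cofactor C_11 = 4
Entry delta = 5 - -2 = 7
Det delta = entry_delta * cofactor = 7 * 4 = 28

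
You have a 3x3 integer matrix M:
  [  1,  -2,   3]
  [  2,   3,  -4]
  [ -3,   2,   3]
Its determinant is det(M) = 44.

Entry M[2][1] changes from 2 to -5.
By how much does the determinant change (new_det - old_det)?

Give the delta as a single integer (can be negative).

Answer: -70

Derivation:
Cofactor C_21 = 10
Entry delta = -5 - 2 = -7
Det delta = entry_delta * cofactor = -7 * 10 = -70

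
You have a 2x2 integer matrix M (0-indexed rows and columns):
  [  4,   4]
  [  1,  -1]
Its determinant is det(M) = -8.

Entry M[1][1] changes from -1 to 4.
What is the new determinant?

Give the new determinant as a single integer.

det is linear in row 1: changing M[1][1] by delta changes det by delta * cofactor(1,1).
Cofactor C_11 = (-1)^(1+1) * minor(1,1) = 4
Entry delta = 4 - -1 = 5
Det delta = 5 * 4 = 20
New det = -8 + 20 = 12

Answer: 12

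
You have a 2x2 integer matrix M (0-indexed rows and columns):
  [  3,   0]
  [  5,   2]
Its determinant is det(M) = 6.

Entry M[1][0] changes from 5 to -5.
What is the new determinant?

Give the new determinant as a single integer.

det is linear in row 1: changing M[1][0] by delta changes det by delta * cofactor(1,0).
Cofactor C_10 = (-1)^(1+0) * minor(1,0) = 0
Entry delta = -5 - 5 = -10
Det delta = -10 * 0 = 0
New det = 6 + 0 = 6

Answer: 6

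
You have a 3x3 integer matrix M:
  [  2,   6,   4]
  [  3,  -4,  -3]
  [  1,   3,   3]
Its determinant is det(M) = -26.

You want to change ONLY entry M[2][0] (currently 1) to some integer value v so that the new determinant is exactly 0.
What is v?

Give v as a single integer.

det is linear in entry M[2][0]: det = old_det + (v - 1) * C_20
Cofactor C_20 = -2
Want det = 0: -26 + (v - 1) * -2 = 0
  (v - 1) = 26 / -2 = -13
  v = 1 + (-13) = -12

Answer: -12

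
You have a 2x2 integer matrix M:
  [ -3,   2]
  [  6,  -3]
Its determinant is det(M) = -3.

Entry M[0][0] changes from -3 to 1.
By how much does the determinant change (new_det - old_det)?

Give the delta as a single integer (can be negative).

Cofactor C_00 = -3
Entry delta = 1 - -3 = 4
Det delta = entry_delta * cofactor = 4 * -3 = -12

Answer: -12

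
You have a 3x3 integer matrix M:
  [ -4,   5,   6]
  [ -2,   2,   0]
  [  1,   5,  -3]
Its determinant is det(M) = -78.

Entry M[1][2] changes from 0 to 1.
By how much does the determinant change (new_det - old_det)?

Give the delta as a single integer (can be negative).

Answer: 25

Derivation:
Cofactor C_12 = 25
Entry delta = 1 - 0 = 1
Det delta = entry_delta * cofactor = 1 * 25 = 25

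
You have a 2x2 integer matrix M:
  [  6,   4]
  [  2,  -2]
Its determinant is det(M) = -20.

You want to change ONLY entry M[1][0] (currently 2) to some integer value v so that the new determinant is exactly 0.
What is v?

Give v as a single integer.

det is linear in entry M[1][0]: det = old_det + (v - 2) * C_10
Cofactor C_10 = -4
Want det = 0: -20 + (v - 2) * -4 = 0
  (v - 2) = 20 / -4 = -5
  v = 2 + (-5) = -3

Answer: -3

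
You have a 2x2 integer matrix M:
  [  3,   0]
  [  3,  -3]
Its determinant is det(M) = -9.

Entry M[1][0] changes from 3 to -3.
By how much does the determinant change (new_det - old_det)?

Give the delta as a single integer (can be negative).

Answer: 0

Derivation:
Cofactor C_10 = 0
Entry delta = -3 - 3 = -6
Det delta = entry_delta * cofactor = -6 * 0 = 0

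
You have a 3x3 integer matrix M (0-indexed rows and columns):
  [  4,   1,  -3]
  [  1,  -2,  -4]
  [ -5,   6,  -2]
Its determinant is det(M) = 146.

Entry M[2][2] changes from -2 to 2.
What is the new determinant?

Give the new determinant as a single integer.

det is linear in row 2: changing M[2][2] by delta changes det by delta * cofactor(2,2).
Cofactor C_22 = (-1)^(2+2) * minor(2,2) = -9
Entry delta = 2 - -2 = 4
Det delta = 4 * -9 = -36
New det = 146 + -36 = 110

Answer: 110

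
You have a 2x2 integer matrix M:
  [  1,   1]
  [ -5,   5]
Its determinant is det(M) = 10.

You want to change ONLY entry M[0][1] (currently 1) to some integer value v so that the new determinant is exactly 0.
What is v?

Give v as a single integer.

det is linear in entry M[0][1]: det = old_det + (v - 1) * C_01
Cofactor C_01 = 5
Want det = 0: 10 + (v - 1) * 5 = 0
  (v - 1) = -10 / 5 = -2
  v = 1 + (-2) = -1

Answer: -1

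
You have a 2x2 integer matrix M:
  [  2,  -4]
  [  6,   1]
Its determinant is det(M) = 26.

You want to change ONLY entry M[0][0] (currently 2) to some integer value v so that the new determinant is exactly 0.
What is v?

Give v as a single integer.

Answer: -24

Derivation:
det is linear in entry M[0][0]: det = old_det + (v - 2) * C_00
Cofactor C_00 = 1
Want det = 0: 26 + (v - 2) * 1 = 0
  (v - 2) = -26 / 1 = -26
  v = 2 + (-26) = -24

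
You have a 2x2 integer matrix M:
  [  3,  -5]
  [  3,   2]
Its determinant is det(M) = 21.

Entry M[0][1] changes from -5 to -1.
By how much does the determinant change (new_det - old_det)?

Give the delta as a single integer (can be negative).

Cofactor C_01 = -3
Entry delta = -1 - -5 = 4
Det delta = entry_delta * cofactor = 4 * -3 = -12

Answer: -12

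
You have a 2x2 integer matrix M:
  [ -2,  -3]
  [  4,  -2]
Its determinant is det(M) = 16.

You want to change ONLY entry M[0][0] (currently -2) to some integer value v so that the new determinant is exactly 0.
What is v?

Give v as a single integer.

Answer: 6

Derivation:
det is linear in entry M[0][0]: det = old_det + (v - -2) * C_00
Cofactor C_00 = -2
Want det = 0: 16 + (v - -2) * -2 = 0
  (v - -2) = -16 / -2 = 8
  v = -2 + (8) = 6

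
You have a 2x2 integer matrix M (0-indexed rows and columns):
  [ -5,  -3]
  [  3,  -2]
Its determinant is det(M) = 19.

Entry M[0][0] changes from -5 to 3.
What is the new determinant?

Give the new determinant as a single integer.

Answer: 3

Derivation:
det is linear in row 0: changing M[0][0] by delta changes det by delta * cofactor(0,0).
Cofactor C_00 = (-1)^(0+0) * minor(0,0) = -2
Entry delta = 3 - -5 = 8
Det delta = 8 * -2 = -16
New det = 19 + -16 = 3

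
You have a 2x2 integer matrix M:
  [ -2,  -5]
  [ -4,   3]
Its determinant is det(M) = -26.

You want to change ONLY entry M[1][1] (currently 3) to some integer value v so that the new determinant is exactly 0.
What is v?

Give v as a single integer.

det is linear in entry M[1][1]: det = old_det + (v - 3) * C_11
Cofactor C_11 = -2
Want det = 0: -26 + (v - 3) * -2 = 0
  (v - 3) = 26 / -2 = -13
  v = 3 + (-13) = -10

Answer: -10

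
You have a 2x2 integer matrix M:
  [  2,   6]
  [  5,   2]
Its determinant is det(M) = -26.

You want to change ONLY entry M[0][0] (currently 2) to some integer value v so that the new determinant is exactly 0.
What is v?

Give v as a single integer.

det is linear in entry M[0][0]: det = old_det + (v - 2) * C_00
Cofactor C_00 = 2
Want det = 0: -26 + (v - 2) * 2 = 0
  (v - 2) = 26 / 2 = 13
  v = 2 + (13) = 15

Answer: 15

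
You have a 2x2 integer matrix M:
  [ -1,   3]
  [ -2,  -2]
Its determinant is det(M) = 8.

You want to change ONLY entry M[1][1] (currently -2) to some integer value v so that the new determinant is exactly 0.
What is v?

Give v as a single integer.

Answer: 6

Derivation:
det is linear in entry M[1][1]: det = old_det + (v - -2) * C_11
Cofactor C_11 = -1
Want det = 0: 8 + (v - -2) * -1 = 0
  (v - -2) = -8 / -1 = 8
  v = -2 + (8) = 6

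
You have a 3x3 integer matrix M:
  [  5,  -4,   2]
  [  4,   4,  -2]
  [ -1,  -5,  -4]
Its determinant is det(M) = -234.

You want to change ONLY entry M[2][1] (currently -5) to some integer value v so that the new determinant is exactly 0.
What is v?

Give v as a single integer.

Answer: 8

Derivation:
det is linear in entry M[2][1]: det = old_det + (v - -5) * C_21
Cofactor C_21 = 18
Want det = 0: -234 + (v - -5) * 18 = 0
  (v - -5) = 234 / 18 = 13
  v = -5 + (13) = 8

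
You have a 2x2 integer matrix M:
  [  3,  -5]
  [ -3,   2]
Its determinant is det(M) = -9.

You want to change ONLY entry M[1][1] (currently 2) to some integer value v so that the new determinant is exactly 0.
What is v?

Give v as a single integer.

det is linear in entry M[1][1]: det = old_det + (v - 2) * C_11
Cofactor C_11 = 3
Want det = 0: -9 + (v - 2) * 3 = 0
  (v - 2) = 9 / 3 = 3
  v = 2 + (3) = 5

Answer: 5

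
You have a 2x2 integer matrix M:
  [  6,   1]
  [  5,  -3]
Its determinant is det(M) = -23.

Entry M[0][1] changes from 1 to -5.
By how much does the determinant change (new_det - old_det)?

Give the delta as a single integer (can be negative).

Answer: 30

Derivation:
Cofactor C_01 = -5
Entry delta = -5 - 1 = -6
Det delta = entry_delta * cofactor = -6 * -5 = 30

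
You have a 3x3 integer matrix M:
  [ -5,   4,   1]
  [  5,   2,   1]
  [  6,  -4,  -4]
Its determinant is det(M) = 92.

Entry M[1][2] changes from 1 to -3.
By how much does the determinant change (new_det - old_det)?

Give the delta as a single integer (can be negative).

Cofactor C_12 = 4
Entry delta = -3 - 1 = -4
Det delta = entry_delta * cofactor = -4 * 4 = -16

Answer: -16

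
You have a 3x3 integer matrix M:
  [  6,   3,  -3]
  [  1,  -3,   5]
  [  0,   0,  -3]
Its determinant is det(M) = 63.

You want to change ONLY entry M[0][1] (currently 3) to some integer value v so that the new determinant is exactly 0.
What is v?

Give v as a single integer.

Answer: -18

Derivation:
det is linear in entry M[0][1]: det = old_det + (v - 3) * C_01
Cofactor C_01 = 3
Want det = 0: 63 + (v - 3) * 3 = 0
  (v - 3) = -63 / 3 = -21
  v = 3 + (-21) = -18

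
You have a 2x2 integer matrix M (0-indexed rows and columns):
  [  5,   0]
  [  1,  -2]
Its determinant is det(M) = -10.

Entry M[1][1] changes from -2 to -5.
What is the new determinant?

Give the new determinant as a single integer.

Answer: -25

Derivation:
det is linear in row 1: changing M[1][1] by delta changes det by delta * cofactor(1,1).
Cofactor C_11 = (-1)^(1+1) * minor(1,1) = 5
Entry delta = -5 - -2 = -3
Det delta = -3 * 5 = -15
New det = -10 + -15 = -25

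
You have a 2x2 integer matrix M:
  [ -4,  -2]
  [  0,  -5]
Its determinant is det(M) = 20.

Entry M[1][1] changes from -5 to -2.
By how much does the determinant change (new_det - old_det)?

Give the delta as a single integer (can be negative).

Cofactor C_11 = -4
Entry delta = -2 - -5 = 3
Det delta = entry_delta * cofactor = 3 * -4 = -12

Answer: -12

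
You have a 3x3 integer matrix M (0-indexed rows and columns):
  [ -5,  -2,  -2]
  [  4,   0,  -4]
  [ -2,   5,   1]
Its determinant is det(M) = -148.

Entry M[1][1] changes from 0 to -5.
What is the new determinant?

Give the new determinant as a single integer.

Answer: -103

Derivation:
det is linear in row 1: changing M[1][1] by delta changes det by delta * cofactor(1,1).
Cofactor C_11 = (-1)^(1+1) * minor(1,1) = -9
Entry delta = -5 - 0 = -5
Det delta = -5 * -9 = 45
New det = -148 + 45 = -103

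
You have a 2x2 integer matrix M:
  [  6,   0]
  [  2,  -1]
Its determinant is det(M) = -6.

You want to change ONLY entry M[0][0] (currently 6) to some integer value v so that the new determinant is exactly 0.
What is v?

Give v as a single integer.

Answer: 0

Derivation:
det is linear in entry M[0][0]: det = old_det + (v - 6) * C_00
Cofactor C_00 = -1
Want det = 0: -6 + (v - 6) * -1 = 0
  (v - 6) = 6 / -1 = -6
  v = 6 + (-6) = 0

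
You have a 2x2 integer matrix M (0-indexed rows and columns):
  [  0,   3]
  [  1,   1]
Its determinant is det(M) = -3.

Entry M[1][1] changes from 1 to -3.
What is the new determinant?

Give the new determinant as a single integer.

det is linear in row 1: changing M[1][1] by delta changes det by delta * cofactor(1,1).
Cofactor C_11 = (-1)^(1+1) * minor(1,1) = 0
Entry delta = -3 - 1 = -4
Det delta = -4 * 0 = 0
New det = -3 + 0 = -3

Answer: -3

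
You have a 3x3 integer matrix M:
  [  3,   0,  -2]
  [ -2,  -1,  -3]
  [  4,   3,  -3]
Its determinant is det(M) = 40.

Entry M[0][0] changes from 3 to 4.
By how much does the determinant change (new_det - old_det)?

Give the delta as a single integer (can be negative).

Answer: 12

Derivation:
Cofactor C_00 = 12
Entry delta = 4 - 3 = 1
Det delta = entry_delta * cofactor = 1 * 12 = 12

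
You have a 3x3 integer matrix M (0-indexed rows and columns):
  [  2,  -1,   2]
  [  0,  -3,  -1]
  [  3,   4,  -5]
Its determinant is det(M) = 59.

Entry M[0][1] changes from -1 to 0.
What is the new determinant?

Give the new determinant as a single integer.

Answer: 56

Derivation:
det is linear in row 0: changing M[0][1] by delta changes det by delta * cofactor(0,1).
Cofactor C_01 = (-1)^(0+1) * minor(0,1) = -3
Entry delta = 0 - -1 = 1
Det delta = 1 * -3 = -3
New det = 59 + -3 = 56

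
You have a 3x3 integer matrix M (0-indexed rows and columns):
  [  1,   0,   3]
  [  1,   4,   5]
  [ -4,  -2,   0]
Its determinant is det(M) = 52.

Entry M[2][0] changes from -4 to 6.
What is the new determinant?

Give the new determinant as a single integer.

Answer: -68

Derivation:
det is linear in row 2: changing M[2][0] by delta changes det by delta * cofactor(2,0).
Cofactor C_20 = (-1)^(2+0) * minor(2,0) = -12
Entry delta = 6 - -4 = 10
Det delta = 10 * -12 = -120
New det = 52 + -120 = -68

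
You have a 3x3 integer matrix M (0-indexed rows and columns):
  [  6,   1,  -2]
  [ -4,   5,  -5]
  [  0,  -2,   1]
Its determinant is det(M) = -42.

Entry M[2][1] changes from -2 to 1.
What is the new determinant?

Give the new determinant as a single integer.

det is linear in row 2: changing M[2][1] by delta changes det by delta * cofactor(2,1).
Cofactor C_21 = (-1)^(2+1) * minor(2,1) = 38
Entry delta = 1 - -2 = 3
Det delta = 3 * 38 = 114
New det = -42 + 114 = 72

Answer: 72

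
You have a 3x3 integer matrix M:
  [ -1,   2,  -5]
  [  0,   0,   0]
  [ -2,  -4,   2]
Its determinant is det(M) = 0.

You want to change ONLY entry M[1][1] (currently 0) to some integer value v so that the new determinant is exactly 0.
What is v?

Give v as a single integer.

Answer: 0

Derivation:
det is linear in entry M[1][1]: det = old_det + (v - 0) * C_11
Cofactor C_11 = -12
Want det = 0: 0 + (v - 0) * -12 = 0
  (v - 0) = 0 / -12 = 0
  v = 0 + (0) = 0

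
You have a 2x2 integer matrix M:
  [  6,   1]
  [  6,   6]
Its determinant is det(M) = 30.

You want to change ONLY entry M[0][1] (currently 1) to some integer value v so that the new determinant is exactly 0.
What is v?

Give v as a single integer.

det is linear in entry M[0][1]: det = old_det + (v - 1) * C_01
Cofactor C_01 = -6
Want det = 0: 30 + (v - 1) * -6 = 0
  (v - 1) = -30 / -6 = 5
  v = 1 + (5) = 6

Answer: 6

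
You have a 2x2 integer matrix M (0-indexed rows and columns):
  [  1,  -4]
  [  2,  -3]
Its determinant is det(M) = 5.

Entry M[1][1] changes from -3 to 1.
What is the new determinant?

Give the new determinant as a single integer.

det is linear in row 1: changing M[1][1] by delta changes det by delta * cofactor(1,1).
Cofactor C_11 = (-1)^(1+1) * minor(1,1) = 1
Entry delta = 1 - -3 = 4
Det delta = 4 * 1 = 4
New det = 5 + 4 = 9

Answer: 9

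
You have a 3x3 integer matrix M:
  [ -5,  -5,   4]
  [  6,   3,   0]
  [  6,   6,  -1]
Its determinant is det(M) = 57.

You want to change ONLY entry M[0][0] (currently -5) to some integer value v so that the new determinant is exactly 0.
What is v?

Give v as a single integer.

Answer: 14

Derivation:
det is linear in entry M[0][0]: det = old_det + (v - -5) * C_00
Cofactor C_00 = -3
Want det = 0: 57 + (v - -5) * -3 = 0
  (v - -5) = -57 / -3 = 19
  v = -5 + (19) = 14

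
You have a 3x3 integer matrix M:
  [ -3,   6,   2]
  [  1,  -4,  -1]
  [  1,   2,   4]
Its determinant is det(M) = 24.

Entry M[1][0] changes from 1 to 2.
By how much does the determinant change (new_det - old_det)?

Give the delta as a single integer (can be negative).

Cofactor C_10 = -20
Entry delta = 2 - 1 = 1
Det delta = entry_delta * cofactor = 1 * -20 = -20

Answer: -20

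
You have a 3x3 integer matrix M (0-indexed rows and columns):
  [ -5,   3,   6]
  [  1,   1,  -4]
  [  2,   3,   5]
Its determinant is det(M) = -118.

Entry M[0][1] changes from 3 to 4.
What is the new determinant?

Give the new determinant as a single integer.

det is linear in row 0: changing M[0][1] by delta changes det by delta * cofactor(0,1).
Cofactor C_01 = (-1)^(0+1) * minor(0,1) = -13
Entry delta = 4 - 3 = 1
Det delta = 1 * -13 = -13
New det = -118 + -13 = -131

Answer: -131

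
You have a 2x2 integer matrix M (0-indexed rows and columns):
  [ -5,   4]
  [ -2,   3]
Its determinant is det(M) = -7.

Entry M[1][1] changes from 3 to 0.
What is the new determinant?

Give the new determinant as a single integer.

Answer: 8

Derivation:
det is linear in row 1: changing M[1][1] by delta changes det by delta * cofactor(1,1).
Cofactor C_11 = (-1)^(1+1) * minor(1,1) = -5
Entry delta = 0 - 3 = -3
Det delta = -3 * -5 = 15
New det = -7 + 15 = 8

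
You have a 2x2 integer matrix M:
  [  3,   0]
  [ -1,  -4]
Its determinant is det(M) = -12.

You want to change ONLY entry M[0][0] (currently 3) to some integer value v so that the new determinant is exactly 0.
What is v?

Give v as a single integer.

det is linear in entry M[0][0]: det = old_det + (v - 3) * C_00
Cofactor C_00 = -4
Want det = 0: -12 + (v - 3) * -4 = 0
  (v - 3) = 12 / -4 = -3
  v = 3 + (-3) = 0

Answer: 0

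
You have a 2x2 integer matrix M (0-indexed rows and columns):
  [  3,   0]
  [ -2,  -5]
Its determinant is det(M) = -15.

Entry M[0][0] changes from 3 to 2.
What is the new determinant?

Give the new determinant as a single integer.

det is linear in row 0: changing M[0][0] by delta changes det by delta * cofactor(0,0).
Cofactor C_00 = (-1)^(0+0) * minor(0,0) = -5
Entry delta = 2 - 3 = -1
Det delta = -1 * -5 = 5
New det = -15 + 5 = -10

Answer: -10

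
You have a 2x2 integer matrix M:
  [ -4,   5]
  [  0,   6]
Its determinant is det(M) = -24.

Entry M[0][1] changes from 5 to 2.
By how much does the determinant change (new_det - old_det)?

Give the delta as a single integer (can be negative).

Cofactor C_01 = 0
Entry delta = 2 - 5 = -3
Det delta = entry_delta * cofactor = -3 * 0 = 0

Answer: 0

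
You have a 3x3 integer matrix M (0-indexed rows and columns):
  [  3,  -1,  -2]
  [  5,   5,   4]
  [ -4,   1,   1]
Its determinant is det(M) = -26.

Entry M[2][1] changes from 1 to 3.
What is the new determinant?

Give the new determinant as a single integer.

det is linear in row 2: changing M[2][1] by delta changes det by delta * cofactor(2,1).
Cofactor C_21 = (-1)^(2+1) * minor(2,1) = -22
Entry delta = 3 - 1 = 2
Det delta = 2 * -22 = -44
New det = -26 + -44 = -70

Answer: -70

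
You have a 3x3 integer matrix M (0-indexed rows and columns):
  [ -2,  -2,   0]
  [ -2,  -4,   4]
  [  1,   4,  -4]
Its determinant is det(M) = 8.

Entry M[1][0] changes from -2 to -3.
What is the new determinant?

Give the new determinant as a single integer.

Answer: 16

Derivation:
det is linear in row 1: changing M[1][0] by delta changes det by delta * cofactor(1,0).
Cofactor C_10 = (-1)^(1+0) * minor(1,0) = -8
Entry delta = -3 - -2 = -1
Det delta = -1 * -8 = 8
New det = 8 + 8 = 16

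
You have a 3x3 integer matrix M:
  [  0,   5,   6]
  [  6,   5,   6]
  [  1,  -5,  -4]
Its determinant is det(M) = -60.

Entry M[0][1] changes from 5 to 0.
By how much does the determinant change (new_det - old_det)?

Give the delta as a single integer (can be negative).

Answer: -150

Derivation:
Cofactor C_01 = 30
Entry delta = 0 - 5 = -5
Det delta = entry_delta * cofactor = -5 * 30 = -150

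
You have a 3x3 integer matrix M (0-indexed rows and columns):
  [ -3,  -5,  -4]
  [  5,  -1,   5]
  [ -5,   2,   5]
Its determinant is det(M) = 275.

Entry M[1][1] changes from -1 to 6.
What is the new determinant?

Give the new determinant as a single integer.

Answer: 30

Derivation:
det is linear in row 1: changing M[1][1] by delta changes det by delta * cofactor(1,1).
Cofactor C_11 = (-1)^(1+1) * minor(1,1) = -35
Entry delta = 6 - -1 = 7
Det delta = 7 * -35 = -245
New det = 275 + -245 = 30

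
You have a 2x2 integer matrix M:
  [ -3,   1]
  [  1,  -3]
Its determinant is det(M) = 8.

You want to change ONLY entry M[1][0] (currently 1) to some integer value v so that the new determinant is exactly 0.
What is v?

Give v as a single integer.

Answer: 9

Derivation:
det is linear in entry M[1][0]: det = old_det + (v - 1) * C_10
Cofactor C_10 = -1
Want det = 0: 8 + (v - 1) * -1 = 0
  (v - 1) = -8 / -1 = 8
  v = 1 + (8) = 9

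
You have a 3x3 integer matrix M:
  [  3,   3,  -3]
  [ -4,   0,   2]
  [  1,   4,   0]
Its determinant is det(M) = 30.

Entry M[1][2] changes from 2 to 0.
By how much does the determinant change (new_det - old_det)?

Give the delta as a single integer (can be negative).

Cofactor C_12 = -9
Entry delta = 0 - 2 = -2
Det delta = entry_delta * cofactor = -2 * -9 = 18

Answer: 18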